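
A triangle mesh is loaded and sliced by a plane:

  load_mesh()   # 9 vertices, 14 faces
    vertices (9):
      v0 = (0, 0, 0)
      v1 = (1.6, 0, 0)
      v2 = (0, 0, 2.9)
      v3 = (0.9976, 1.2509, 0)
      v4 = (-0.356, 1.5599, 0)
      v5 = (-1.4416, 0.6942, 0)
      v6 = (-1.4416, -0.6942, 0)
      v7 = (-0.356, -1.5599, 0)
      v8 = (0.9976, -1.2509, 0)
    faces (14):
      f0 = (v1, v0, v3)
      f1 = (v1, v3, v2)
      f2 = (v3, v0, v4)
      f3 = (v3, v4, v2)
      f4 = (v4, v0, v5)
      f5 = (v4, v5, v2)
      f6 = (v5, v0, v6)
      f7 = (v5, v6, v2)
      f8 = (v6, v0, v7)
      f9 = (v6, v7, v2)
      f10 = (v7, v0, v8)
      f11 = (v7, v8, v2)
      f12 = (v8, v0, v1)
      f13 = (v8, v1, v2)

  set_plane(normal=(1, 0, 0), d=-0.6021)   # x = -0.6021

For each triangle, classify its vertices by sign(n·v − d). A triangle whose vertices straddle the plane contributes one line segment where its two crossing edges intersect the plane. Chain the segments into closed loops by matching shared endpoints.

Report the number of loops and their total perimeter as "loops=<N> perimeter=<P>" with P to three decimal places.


loops=1 perimeter=7.310

Straddling triangles (6 of 14):
  (v4,v0,v5) [++-] → (-0.6021, 0.28994, 0)–(-0.6021, 1.36365, 0)  len=1.0737
  (v4,v5,v2) [+-+] → (-0.6021, 1.36365, 0)–(-0.6021, 0.28994, 1.68878)  len=2.0012
  (v5,v0,v6) [-+-] → (-0.6021, 0.28994, 0)–(-0.6021, -0.28994, 0)  len=0.5799
  (v5,v6,v2) [--+] → (-0.6021, -0.28994, 1.68878)–(-0.6021, 0.28994, 1.68878)  len=0.5799
  (v6,v0,v7) [-++] → (-0.6021, -0.28994, 0)–(-0.6021, -1.36365, 0)  len=1.0737
  (v6,v7,v2) [-++] → (-0.6021, -1.36365, 0)–(-0.6021, -0.28994, 1.68878)  len=2.0012

Chained into 1 loop(s):
  loop 1: 6 segments, perimeter = 7.3096
Total perimeter = 7.310


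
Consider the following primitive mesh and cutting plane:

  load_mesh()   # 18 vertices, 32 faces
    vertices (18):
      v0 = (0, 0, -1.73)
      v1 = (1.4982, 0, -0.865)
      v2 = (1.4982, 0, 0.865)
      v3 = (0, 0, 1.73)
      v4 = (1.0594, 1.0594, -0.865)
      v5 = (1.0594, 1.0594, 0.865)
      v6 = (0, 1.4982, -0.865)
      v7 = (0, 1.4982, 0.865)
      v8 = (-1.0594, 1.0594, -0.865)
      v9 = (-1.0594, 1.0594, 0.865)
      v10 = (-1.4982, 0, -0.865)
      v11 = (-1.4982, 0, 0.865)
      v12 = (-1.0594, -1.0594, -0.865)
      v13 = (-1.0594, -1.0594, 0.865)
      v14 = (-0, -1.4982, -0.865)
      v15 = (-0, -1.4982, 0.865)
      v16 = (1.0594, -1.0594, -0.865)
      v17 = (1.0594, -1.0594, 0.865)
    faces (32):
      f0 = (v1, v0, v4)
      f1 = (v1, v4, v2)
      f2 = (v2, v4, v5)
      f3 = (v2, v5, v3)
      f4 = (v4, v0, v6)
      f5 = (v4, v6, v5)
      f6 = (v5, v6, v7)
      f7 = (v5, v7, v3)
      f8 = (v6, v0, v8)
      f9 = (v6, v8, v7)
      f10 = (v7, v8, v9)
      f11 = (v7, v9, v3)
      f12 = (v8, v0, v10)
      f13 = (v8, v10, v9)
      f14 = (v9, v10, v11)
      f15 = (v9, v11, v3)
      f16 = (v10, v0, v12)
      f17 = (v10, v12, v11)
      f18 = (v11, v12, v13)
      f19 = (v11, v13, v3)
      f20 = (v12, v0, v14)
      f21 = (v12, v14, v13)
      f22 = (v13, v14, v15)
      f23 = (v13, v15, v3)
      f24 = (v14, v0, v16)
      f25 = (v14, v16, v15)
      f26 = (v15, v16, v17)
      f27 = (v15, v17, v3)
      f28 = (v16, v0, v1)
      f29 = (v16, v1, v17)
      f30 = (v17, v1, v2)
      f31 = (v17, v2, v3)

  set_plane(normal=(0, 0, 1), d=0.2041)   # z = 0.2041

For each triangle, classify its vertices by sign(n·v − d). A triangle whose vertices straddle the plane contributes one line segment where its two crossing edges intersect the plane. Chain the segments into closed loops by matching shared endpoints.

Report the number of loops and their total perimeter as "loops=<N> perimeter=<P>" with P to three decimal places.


loops=1 perimeter=9.173

Straddling triangles (16 of 32):
  (v1,v4,v2) [--+] → (1.33057, 0.404715, 0.2041)–(1.4982, 0, 0.2041)  len=0.4381
  (v2,v4,v5) [+-+] → (1.33057, 0.404715, 0.2041)–(1.0594, 1.0594, 0.2041)  len=0.7086
  (v4,v6,v5) [--+] → (0.654685, 1.22703, 0.2041)–(1.0594, 1.0594, 0.2041)  len=0.4381
  (v5,v6,v7) [+-+] → (0.654685, 1.22703, 0.2041)–(0, 1.4982, 0.2041)  len=0.7086
  (v6,v8,v7) [--+] → (-0.404715, 1.33057, 0.2041)–(0, 1.4982, 0.2041)  len=0.4381
  (v7,v8,v9) [+-+] → (-0.404715, 1.33057, 0.2041)–(-1.0594, 1.0594, 0.2041)  len=0.7086
  (v8,v10,v9) [--+] → (-1.22703, 0.654685, 0.2041)–(-1.0594, 1.0594, 0.2041)  len=0.4381
  (v9,v10,v11) [+-+] → (-1.22703, 0.654685, 0.2041)–(-1.4982, 0, 0.2041)  len=0.7086
  (v10,v12,v11) [--+] → (-1.33057, -0.404715, 0.2041)–(-1.4982, 0, 0.2041)  len=0.4381
  (v11,v12,v13) [+-+] → (-1.33057, -0.404715, 0.2041)–(-1.0594, -1.0594, 0.2041)  len=0.7086
  (v12,v14,v13) [--+] → (-0.654685, -1.22703, 0.2041)–(-1.0594, -1.0594, 0.2041)  len=0.4381
  (v13,v14,v15) [+-+] → (-0.654685, -1.22703, 0.2041)–(0, -1.4982, 0.2041)  len=0.7086
  (v14,v16,v15) [--+] → (0.404715, -1.33057, 0.2041)–(0, -1.4982, 0.2041)  len=0.4381
  (v15,v16,v17) [+-+] → (0.404715, -1.33057, 0.2041)–(1.0594, -1.0594, 0.2041)  len=0.7086
  (v16,v1,v17) [--+] → (1.22703, -0.654685, 0.2041)–(1.0594, -1.0594, 0.2041)  len=0.4381
  (v17,v1,v2) [+-+] → (1.22703, -0.654685, 0.2041)–(1.4982, 0, 0.2041)  len=0.7086

Chained into 1 loop(s):
  loop 1: 16 segments, perimeter = 9.1734
Total perimeter = 9.173


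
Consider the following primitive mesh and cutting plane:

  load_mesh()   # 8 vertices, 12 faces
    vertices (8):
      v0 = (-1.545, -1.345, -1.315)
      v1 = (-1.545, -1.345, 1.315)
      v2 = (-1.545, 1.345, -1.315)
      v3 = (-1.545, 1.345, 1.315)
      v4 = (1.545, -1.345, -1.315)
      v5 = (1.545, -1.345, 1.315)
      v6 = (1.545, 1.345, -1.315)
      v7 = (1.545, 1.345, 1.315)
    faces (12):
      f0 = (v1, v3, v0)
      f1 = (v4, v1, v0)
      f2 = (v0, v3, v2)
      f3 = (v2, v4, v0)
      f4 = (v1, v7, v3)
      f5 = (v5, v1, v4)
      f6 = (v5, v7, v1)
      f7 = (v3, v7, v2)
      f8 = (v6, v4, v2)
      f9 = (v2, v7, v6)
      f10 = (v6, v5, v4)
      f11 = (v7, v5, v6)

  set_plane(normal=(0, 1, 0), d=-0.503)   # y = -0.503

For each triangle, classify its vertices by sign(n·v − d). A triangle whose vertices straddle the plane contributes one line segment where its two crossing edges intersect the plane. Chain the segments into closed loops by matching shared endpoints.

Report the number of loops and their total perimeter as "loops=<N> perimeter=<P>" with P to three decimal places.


loops=1 perimeter=11.440

Straddling triangles (8 of 12):
  (v1,v3,v0) [-+-] → (-1.545, -0.503, 1.315)–(-1.545, -0.503, -0.491781)  len=1.8068
  (v0,v3,v2) [-++] → (-1.545, -0.503, -0.491781)–(-1.545, -0.503, -1.315)  len=0.8232
  (v2,v4,v0) [+--] → (0.577796, -0.503, -1.315)–(-1.545, -0.503, -1.315)  len=2.1228
  (v1,v7,v3) [-++] → (-0.577796, -0.503, 1.315)–(-1.545, -0.503, 1.315)  len=0.9672
  (v5,v7,v1) [-+-] → (1.545, -0.503, 1.315)–(-0.577796, -0.503, 1.315)  len=2.1228
  (v6,v4,v2) [+-+] → (1.545, -0.503, -1.315)–(0.577796, -0.503, -1.315)  len=0.9672
  (v6,v5,v4) [+--] → (1.545, -0.503, 0.491781)–(1.545, -0.503, -1.315)  len=1.8068
  (v7,v5,v6) [+-+] → (1.545, -0.503, 1.315)–(1.545, -0.503, 0.491781)  len=0.8232

Chained into 1 loop(s):
  loop 1: 8 segments, perimeter = 11.4400
Total perimeter = 11.440


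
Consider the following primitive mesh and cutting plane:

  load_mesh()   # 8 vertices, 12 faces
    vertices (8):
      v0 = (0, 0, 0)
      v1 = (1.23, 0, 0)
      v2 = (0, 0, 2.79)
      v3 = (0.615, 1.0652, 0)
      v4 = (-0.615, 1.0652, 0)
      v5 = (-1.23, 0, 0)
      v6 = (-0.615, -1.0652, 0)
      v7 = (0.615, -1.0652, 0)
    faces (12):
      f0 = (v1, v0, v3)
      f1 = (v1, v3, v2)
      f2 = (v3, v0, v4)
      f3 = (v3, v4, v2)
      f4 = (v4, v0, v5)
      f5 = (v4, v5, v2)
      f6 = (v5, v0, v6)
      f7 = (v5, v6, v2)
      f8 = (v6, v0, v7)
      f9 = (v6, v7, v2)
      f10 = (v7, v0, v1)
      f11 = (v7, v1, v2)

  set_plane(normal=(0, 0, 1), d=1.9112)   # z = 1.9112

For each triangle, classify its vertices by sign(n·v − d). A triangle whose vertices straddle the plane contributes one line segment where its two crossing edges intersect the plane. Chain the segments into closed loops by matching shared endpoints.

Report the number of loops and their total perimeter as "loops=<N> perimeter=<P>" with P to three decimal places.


Straddling triangles (6 of 12):
  (v1,v3,v2) [--+] → (0.193714, 0.335519, 1.9112)–(0.387428, 0, 1.9112)  len=0.3874
  (v3,v4,v2) [--+] → (-0.193714, 0.335519, 1.9112)–(0.193714, 0.335519, 1.9112)  len=0.3874
  (v4,v5,v2) [--+] → (-0.387428, 0, 1.9112)–(-0.193714, 0.335519, 1.9112)  len=0.3874
  (v5,v6,v2) [--+] → (-0.193714, -0.335519, 1.9112)–(-0.387428, 0, 1.9112)  len=0.3874
  (v6,v7,v2) [--+] → (0.193714, -0.335519, 1.9112)–(-0.193714, -0.335519, 1.9112)  len=0.3874
  (v7,v1,v2) [--+] → (0.387428, 0, 1.9112)–(0.193714, -0.335519, 1.9112)  len=0.3874

Chained into 1 loop(s):
  loop 1: 6 segments, perimeter = 2.3246
Total perimeter = 2.325

loops=1 perimeter=2.325


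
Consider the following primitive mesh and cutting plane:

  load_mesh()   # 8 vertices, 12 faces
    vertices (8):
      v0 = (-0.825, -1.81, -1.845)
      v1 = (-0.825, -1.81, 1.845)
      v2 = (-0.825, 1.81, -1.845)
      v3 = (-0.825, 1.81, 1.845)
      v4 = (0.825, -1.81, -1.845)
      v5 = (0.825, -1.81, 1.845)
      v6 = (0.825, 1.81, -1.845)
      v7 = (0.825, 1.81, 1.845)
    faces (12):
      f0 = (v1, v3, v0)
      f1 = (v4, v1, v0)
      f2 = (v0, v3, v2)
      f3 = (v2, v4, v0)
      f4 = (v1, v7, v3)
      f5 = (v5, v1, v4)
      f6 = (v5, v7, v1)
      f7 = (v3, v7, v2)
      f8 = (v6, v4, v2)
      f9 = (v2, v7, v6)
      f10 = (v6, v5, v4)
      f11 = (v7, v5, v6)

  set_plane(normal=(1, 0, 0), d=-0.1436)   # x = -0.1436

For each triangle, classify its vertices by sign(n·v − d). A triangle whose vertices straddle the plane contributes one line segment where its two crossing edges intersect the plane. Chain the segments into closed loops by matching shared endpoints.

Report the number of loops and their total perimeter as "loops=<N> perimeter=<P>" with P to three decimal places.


Straddling triangles (8 of 12):
  (v4,v1,v0) [+--] → (-0.1436, -1.81, 0.321142)–(-0.1436, -1.81, -1.845)  len=2.1661
  (v2,v4,v0) [-+-] → (-0.1436, 0.31505, -1.845)–(-0.1436, -1.81, -1.845)  len=2.1250
  (v1,v7,v3) [-+-] → (-0.1436, -0.31505, 1.845)–(-0.1436, 1.81, 1.845)  len=2.1250
  (v5,v1,v4) [+-+] → (-0.1436, -1.81, 1.845)–(-0.1436, -1.81, 0.321142)  len=1.5239
  (v5,v7,v1) [++-] → (-0.1436, -0.31505, 1.845)–(-0.1436, -1.81, 1.845)  len=1.4950
  (v3,v7,v2) [-+-] → (-0.1436, 1.81, 1.845)–(-0.1436, 1.81, -0.321142)  len=2.1661
  (v6,v4,v2) [++-] → (-0.1436, 0.31505, -1.845)–(-0.1436, 1.81, -1.845)  len=1.4950
  (v2,v7,v6) [-++] → (-0.1436, 1.81, -0.321142)–(-0.1436, 1.81, -1.845)  len=1.5239

Chained into 1 loop(s):
  loop 1: 8 segments, perimeter = 14.6200
Total perimeter = 14.620

loops=1 perimeter=14.620


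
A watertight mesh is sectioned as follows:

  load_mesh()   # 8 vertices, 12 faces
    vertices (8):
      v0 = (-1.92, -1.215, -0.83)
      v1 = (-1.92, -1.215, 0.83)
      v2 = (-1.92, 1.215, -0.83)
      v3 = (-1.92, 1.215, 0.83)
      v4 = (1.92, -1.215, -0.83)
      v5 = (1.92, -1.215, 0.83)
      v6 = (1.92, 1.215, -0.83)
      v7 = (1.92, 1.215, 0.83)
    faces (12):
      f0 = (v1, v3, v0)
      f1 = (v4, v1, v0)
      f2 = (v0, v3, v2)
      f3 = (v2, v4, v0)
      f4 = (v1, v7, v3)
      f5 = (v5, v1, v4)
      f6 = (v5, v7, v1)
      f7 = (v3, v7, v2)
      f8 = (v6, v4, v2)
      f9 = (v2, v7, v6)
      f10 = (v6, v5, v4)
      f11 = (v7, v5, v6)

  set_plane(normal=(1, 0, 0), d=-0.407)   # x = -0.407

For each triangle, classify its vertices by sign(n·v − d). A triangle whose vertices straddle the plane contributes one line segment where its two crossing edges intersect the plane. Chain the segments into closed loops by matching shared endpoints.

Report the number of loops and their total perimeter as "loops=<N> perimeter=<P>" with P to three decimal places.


loops=1 perimeter=8.180

Straddling triangles (8 of 12):
  (v4,v1,v0) [+--] → (-0.407, -1.215, 0.175943)–(-0.407, -1.215, -0.83)  len=1.0059
  (v2,v4,v0) [-+-] → (-0.407, 0.257555, -0.83)–(-0.407, -1.215, -0.83)  len=1.4726
  (v1,v7,v3) [-+-] → (-0.407, -0.257555, 0.83)–(-0.407, 1.215, 0.83)  len=1.4726
  (v5,v1,v4) [+-+] → (-0.407, -1.215, 0.83)–(-0.407, -1.215, 0.175943)  len=0.6541
  (v5,v7,v1) [++-] → (-0.407, -0.257555, 0.83)–(-0.407, -1.215, 0.83)  len=0.9574
  (v3,v7,v2) [-+-] → (-0.407, 1.215, 0.83)–(-0.407, 1.215, -0.175943)  len=1.0059
  (v6,v4,v2) [++-] → (-0.407, 0.257555, -0.83)–(-0.407, 1.215, -0.83)  len=0.9574
  (v2,v7,v6) [-++] → (-0.407, 1.215, -0.175943)–(-0.407, 1.215, -0.83)  len=0.6541

Chained into 1 loop(s):
  loop 1: 8 segments, perimeter = 8.1800
Total perimeter = 8.180


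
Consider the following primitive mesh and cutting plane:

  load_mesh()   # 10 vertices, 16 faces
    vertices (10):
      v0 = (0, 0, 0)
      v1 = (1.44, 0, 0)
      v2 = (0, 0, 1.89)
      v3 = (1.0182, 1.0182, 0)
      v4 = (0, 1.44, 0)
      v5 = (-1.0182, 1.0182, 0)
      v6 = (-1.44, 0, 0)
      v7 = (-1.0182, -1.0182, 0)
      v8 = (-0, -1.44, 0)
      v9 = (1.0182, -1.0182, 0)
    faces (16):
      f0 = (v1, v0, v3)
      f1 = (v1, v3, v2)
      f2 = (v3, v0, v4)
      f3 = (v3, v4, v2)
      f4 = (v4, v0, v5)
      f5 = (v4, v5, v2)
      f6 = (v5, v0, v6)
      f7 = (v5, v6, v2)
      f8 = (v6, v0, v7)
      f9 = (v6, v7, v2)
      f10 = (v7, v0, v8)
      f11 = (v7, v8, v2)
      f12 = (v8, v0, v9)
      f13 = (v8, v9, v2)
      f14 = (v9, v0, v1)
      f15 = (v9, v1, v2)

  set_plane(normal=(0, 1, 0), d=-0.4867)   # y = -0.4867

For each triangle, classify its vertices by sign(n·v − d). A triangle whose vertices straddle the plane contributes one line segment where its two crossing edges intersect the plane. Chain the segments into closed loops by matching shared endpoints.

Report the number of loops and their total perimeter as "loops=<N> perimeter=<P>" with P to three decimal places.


loops=1 perimeter=6.065

Straddling triangles (8 of 16):
  (v6,v0,v7) [++-] → (-0.4867, -0.4867, 0)–(-1.23838, -0.4867, 0)  len=0.7517
  (v6,v7,v2) [+-+] → (-1.23838, -0.4867, 0)–(-0.4867, -0.4867, 0.986579)  len=1.2403
  (v7,v0,v8) [-+-] → (-0.4867, -0.4867, 0)–(0, -0.4867, 0)  len=0.4867
  (v7,v8,v2) [--+] → (0, -0.4867, 1.25121)–(-0.4867, -0.4867, 0.986579)  len=0.5540
  (v8,v0,v9) [-+-] → (0, -0.4867, 0)–(0.4867, -0.4867, 0)  len=0.4867
  (v8,v9,v2) [--+] → (0.4867, -0.4867, 0.986579)–(0, -0.4867, 1.25121)  len=0.5540
  (v9,v0,v1) [-++] → (0.4867, -0.4867, 0)–(1.23838, -0.4867, 0)  len=0.7517
  (v9,v1,v2) [-++] → (1.23838, -0.4867, 0)–(0.4867, -0.4867, 0.986579)  len=1.2403

Chained into 1 loop(s):
  loop 1: 8 segments, perimeter = 6.0654
Total perimeter = 6.065


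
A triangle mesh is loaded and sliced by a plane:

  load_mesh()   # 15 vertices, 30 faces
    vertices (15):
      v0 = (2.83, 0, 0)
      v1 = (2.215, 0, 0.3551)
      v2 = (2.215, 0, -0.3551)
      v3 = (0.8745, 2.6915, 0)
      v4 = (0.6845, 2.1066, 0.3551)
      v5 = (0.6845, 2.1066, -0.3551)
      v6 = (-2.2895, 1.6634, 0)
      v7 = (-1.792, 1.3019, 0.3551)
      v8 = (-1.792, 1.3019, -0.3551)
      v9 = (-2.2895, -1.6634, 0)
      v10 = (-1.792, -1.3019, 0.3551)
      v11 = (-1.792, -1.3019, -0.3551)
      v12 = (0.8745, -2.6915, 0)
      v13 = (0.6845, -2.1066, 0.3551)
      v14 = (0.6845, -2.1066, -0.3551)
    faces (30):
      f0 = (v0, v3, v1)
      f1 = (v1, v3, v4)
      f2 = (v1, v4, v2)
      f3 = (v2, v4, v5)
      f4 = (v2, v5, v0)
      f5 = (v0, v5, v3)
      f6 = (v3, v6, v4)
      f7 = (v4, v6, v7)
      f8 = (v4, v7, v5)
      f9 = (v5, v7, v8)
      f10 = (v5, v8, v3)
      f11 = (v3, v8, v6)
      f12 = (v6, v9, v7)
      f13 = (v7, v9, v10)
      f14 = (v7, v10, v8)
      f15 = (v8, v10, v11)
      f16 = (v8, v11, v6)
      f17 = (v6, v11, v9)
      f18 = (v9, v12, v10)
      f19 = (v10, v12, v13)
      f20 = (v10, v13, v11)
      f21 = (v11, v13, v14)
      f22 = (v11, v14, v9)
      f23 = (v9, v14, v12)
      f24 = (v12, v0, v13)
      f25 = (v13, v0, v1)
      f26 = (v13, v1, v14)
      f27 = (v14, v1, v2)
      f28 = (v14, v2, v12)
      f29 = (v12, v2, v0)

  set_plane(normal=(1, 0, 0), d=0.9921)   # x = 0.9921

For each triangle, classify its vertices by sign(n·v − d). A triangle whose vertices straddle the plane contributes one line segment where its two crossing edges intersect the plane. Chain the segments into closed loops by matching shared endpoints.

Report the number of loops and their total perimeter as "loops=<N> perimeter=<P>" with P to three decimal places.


loops=2 perimeter=5.092

Straddling triangles (12 of 30):
  (v0,v3,v1) [+-+] → (0.9921, 2.52964, 0)–(0.9921, 2.45538, 0.0311524)  len=0.0805
  (v1,v3,v4) [+--] → (0.9921, 2.45538, 0.0311524)–(0.9921, 1.68322, 0.3551)  len=0.8374
  (v1,v4,v2) [+-+] → (0.9921, 1.68322, 0.3551)–(0.9921, 1.68322, 0.212364)  len=0.1427
  (v2,v4,v5) [+--] → (0.9921, 1.68322, 0.212364)–(0.9921, 1.68322, -0.3551)  len=0.5675
  (v2,v5,v0) [+-+] → (0.9921, 1.68322, -0.3551)–(0.9921, 1.80458, -0.304189)  len=0.1316
  (v0,v5,v3) [+--] → (0.9921, 1.80458, -0.304189)–(0.9921, 2.52964, 0)  len=0.7863
  (v12,v0,v13) [-+-] → (0.9921, -2.52964, 0)–(0.9921, -1.80458, 0.304189)  len=0.7863
  (v13,v0,v1) [-++] → (0.9921, -1.80458, 0.304189)–(0.9921, -1.68322, 0.3551)  len=0.1316
  (v13,v1,v14) [-+-] → (0.9921, -1.68322, 0.3551)–(0.9921, -1.68322, -0.212364)  len=0.5675
  (v14,v1,v2) [-++] → (0.9921, -1.68322, -0.212364)–(0.9921, -1.68322, -0.3551)  len=0.1427
  (v14,v2,v12) [-+-] → (0.9921, -1.68322, -0.3551)–(0.9921, -2.45538, -0.0311524)  len=0.8374
  (v12,v2,v0) [-++] → (0.9921, -2.45538, -0.0311524)–(0.9921, -2.52964, 0)  len=0.0805

Chained into 2 loop(s):
  loop 1: 6 segments, perimeter = 2.5460
  loop 2: 6 segments, perimeter = 2.5460
Total perimeter = 5.092


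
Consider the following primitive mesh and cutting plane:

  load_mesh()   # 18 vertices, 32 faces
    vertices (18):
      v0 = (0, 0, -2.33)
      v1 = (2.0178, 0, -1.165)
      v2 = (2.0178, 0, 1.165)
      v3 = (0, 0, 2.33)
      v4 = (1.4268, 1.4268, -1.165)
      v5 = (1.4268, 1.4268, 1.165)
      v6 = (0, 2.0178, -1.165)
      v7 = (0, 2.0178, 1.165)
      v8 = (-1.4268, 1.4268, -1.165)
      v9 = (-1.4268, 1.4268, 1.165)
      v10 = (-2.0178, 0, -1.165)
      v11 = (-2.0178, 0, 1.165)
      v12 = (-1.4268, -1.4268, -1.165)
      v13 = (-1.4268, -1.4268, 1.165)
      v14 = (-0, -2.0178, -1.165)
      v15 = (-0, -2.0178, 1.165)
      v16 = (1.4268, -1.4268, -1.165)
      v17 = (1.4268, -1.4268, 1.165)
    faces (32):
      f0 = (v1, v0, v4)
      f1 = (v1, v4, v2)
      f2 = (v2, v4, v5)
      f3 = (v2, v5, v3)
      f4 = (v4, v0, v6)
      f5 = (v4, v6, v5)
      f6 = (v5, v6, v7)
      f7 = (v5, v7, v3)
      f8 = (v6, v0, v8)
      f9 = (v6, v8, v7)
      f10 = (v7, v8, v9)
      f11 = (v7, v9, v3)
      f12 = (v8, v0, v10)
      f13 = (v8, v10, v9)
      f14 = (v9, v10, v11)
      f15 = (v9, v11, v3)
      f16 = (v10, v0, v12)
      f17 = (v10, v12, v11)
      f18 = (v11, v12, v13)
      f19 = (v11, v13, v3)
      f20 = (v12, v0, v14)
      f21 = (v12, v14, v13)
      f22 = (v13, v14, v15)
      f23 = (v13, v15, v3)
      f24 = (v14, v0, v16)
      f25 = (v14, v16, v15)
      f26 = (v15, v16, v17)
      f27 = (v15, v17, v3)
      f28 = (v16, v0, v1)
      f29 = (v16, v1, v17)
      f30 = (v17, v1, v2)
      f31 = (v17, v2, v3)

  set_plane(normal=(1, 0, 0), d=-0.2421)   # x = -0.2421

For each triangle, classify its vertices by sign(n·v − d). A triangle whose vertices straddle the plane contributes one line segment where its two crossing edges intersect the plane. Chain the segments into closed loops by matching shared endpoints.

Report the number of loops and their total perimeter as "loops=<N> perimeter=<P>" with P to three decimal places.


Straddling triangles (12 of 32):
  (v6,v0,v8) [++-] → (-0.2421, 0.2421, -2.13232)–(-0.2421, 1.91752, -1.165)  len=1.9346
  (v6,v8,v7) [+-+] → (-0.2421, 1.91752, -1.165)–(-0.2421, 1.91752, 0.769645)  len=1.9346
  (v7,v8,v9) [+--] → (-0.2421, 1.91752, 0.769645)–(-0.2421, 1.91752, 1.165)  len=0.3954
  (v7,v9,v3) [+-+] → (-0.2421, 1.91752, 1.165)–(-0.2421, 0.2421, 2.13232)  len=1.9346
  (v8,v0,v10) [-+-] → (-0.2421, 0.2421, -2.13232)–(-0.2421, 0, -2.19022)  len=0.2489
  (v9,v11,v3) [--+] → (-0.2421, 0, 2.19022)–(-0.2421, 0.2421, 2.13232)  len=0.2489
  (v10,v0,v12) [-+-] → (-0.2421, 0, -2.19022)–(-0.2421, -0.2421, -2.13232)  len=0.2489
  (v11,v13,v3) [--+] → (-0.2421, -0.2421, 2.13232)–(-0.2421, 0, 2.19022)  len=0.2489
  (v12,v0,v14) [-++] → (-0.2421, -0.2421, -2.13232)–(-0.2421, -1.91752, -1.165)  len=1.9346
  (v12,v14,v13) [-+-] → (-0.2421, -1.91752, -1.165)–(-0.2421, -1.91752, -0.769645)  len=0.3954
  (v13,v14,v15) [-++] → (-0.2421, -1.91752, -0.769645)–(-0.2421, -1.91752, 1.165)  len=1.9346
  (v13,v15,v3) [-++] → (-0.2421, -1.91752, 1.165)–(-0.2421, -0.2421, 2.13232)  len=1.9346

Chained into 1 loop(s):
  loop 1: 12 segments, perimeter = 13.3942
Total perimeter = 13.394

loops=1 perimeter=13.394


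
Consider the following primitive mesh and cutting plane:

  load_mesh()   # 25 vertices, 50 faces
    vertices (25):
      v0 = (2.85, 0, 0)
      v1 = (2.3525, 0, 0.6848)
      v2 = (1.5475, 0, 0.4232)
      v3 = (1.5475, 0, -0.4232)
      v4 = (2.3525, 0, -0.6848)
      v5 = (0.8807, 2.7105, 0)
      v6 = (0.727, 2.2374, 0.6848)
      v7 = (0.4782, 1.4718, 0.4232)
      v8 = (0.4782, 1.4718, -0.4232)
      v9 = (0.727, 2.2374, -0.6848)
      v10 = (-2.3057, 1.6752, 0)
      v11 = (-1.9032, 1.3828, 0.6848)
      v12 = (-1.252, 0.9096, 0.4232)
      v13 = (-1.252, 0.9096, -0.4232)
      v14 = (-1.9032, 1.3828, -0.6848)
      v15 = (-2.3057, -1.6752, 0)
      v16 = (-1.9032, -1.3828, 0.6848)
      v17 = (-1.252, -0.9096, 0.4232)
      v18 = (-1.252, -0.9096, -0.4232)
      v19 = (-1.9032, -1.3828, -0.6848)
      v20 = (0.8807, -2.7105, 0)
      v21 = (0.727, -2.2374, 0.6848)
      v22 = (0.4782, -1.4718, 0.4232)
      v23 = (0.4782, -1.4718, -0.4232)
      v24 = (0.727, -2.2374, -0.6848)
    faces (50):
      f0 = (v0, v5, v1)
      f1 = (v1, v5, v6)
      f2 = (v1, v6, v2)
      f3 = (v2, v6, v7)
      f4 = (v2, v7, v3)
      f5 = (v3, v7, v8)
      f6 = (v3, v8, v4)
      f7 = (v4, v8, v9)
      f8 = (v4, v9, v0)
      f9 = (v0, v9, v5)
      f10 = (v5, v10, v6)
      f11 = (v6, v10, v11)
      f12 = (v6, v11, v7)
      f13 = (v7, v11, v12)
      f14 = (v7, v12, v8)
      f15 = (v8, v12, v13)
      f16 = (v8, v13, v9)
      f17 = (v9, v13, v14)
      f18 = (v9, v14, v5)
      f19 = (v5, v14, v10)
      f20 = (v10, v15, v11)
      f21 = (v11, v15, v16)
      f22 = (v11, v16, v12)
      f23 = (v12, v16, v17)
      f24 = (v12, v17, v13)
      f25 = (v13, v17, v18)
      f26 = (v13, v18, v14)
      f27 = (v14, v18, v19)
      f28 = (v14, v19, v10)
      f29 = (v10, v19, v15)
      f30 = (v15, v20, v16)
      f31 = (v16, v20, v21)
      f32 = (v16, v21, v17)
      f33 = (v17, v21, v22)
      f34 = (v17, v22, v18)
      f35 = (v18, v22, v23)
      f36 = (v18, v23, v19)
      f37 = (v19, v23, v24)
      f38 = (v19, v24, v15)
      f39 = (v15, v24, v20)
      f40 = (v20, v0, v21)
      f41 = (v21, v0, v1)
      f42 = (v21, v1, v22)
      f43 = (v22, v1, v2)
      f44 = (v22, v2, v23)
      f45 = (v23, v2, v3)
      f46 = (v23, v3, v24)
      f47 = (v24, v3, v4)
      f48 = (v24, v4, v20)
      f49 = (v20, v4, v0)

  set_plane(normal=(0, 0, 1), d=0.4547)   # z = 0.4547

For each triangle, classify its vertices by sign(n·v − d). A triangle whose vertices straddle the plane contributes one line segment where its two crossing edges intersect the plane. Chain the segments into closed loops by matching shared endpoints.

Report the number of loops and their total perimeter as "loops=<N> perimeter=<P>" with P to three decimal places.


loops=2 perimeter=24.476

Straddling triangles (20 of 50):
  (v0,v5,v1) [--+] → (1.85796, 0.910756, 0.4547)–(2.51967, 0, 0.4547)  len=1.1258
  (v1,v5,v6) [+-+] → (1.85796, 0.910756, 0.4547)–(0.778645, 2.39637, 0.4547)  len=1.8363
  (v1,v6,v2) [++-] → (1.4487, 0.269412, 0.4547)–(1.64443, 0, 0.4547)  len=0.3330
  (v2,v6,v7) [-+-] → (1.4487, 0.269412, 0.4547)–(0.508159, 1.56399, 0.4547)  len=1.6002
  (v5,v10,v6) [--+] → (-0.292019, 2.04849, 0.4547)–(0.778645, 2.39637, 0.4547)  len=1.1258
  (v6,v10,v11) [+-+] → (-0.292019, 2.04849, 0.4547)–(-2.03844, 1.48105, 0.4547)  len=1.8363
  (v6,v11,v7) [++-] → (0.191449, 1.46108, 0.4547)–(0.508159, 1.56399, 0.4547)  len=0.3330
  (v7,v11,v12) [-+-] → (0.191449, 1.46108, 0.4547)–(-1.33041, 0.966579, 0.4547)  len=1.6002
  (v10,v15,v11) [--+] → (-2.03844, 0.35528, 0.4547)–(-2.03844, 1.48105, 0.4547)  len=1.1258
  (v11,v15,v16) [+-+] → (-2.03844, 0.35528, 0.4547)–(-2.03844, -1.48105, 0.4547)  len=1.8363
  (v11,v16,v12) [++-] → (-1.33041, 0.633566, 0.4547)–(-1.33041, 0.966579, 0.4547)  len=0.3330
  (v12,v16,v17) [-+-] → (-1.33041, 0.633566, 0.4547)–(-1.33041, -0.966579, 0.4547)  len=1.6001
  (v15,v20,v16) [--+] → (-0.96778, -1.82892, 0.4547)–(-2.03844, -1.48105, 0.4547)  len=1.1258
  (v16,v20,v21) [+-+] → (-0.96778, -1.82892, 0.4547)–(0.778645, -2.39637, 0.4547)  len=1.8363
  (v16,v21,v17) [++-] → (-1.0137, -1.06948, 0.4547)–(-1.33041, -0.966579, 0.4547)  len=0.3330
  (v17,v21,v22) [-+-] → (-1.0137, -1.06948, 0.4547)–(0.508159, -1.56399, 0.4547)  len=1.6002
  (v20,v0,v21) [--+] → (1.44035, -1.48561, 0.4547)–(0.778645, -2.39637, 0.4547)  len=1.1258
  (v21,v0,v1) [+-+] → (1.44035, -1.48561, 0.4547)–(2.51967, 0, 0.4547)  len=1.8363
  (v21,v1,v22) [++-] → (0.70389, -1.29458, 0.4547)–(0.508159, -1.56399, 0.4547)  len=0.3330
  (v22,v1,v2) [-+-] → (0.70389, -1.29458, 0.4547)–(1.64443, 0, 0.4547)  len=1.6002

Chained into 2 loop(s):
  loop 1: 10 segments, perimeter = 14.8103
  loop 2: 10 segments, perimeter = 9.6659
Total perimeter = 24.476


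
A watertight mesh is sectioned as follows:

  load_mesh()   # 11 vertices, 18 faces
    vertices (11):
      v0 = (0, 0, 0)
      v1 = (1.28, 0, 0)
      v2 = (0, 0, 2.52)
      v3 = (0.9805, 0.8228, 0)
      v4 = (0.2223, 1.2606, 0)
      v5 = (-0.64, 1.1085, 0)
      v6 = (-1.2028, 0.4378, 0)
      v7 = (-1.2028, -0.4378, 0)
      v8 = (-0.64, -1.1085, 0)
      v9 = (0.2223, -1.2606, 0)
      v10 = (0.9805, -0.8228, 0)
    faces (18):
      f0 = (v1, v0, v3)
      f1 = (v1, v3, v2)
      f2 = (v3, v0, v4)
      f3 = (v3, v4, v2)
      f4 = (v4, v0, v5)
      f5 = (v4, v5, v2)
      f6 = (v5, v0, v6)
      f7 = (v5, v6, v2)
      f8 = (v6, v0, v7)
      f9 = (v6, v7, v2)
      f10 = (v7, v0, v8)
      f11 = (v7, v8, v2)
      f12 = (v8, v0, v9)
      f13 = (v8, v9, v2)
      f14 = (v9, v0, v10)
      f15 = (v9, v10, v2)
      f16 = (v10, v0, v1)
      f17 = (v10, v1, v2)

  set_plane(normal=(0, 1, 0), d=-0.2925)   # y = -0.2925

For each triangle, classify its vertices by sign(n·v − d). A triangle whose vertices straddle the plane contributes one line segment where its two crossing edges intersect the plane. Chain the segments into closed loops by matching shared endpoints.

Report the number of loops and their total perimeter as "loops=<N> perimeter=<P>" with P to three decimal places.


Straddling triangles (10 of 18):
  (v6,v0,v7) [++-] → (-0.803607, -0.2925, 0)–(-1.2028, -0.2925, 0)  len=0.3992
  (v6,v7,v2) [+-+] → (-1.2028, -0.2925, 0)–(-0.803607, -0.2925, 0.836354)  len=0.9267
  (v7,v0,v8) [-+-] → (-0.803607, -0.2925, 0)–(-0.168877, -0.2925, 0)  len=0.6347
  (v7,v8,v2) [--+] → (-0.168877, -0.2925, 1.85505)–(-0.803607, -0.2925, 0.836354)  len=1.2003
  (v8,v0,v9) [-+-] → (-0.168877, -0.2925, 0)–(0.0515808, -0.2925, 0)  len=0.2205
  (v8,v9,v2) [--+] → (0.0515808, -0.2925, 1.93528)–(-0.168877, -0.2925, 1.85505)  len=0.2346
  (v9,v0,v10) [-+-] → (0.0515808, -0.2925, 0)–(0.348561, -0.2925, 0)  len=0.2970
  (v9,v10,v2) [--+] → (0.348561, -0.2925, 1.62416)–(0.0515808, -0.2925, 1.93528)  len=0.4301
  (v10,v0,v1) [-++] → (0.348561, -0.2925, 0)–(1.17353, -0.2925, 0)  len=0.8250
  (v10,v1,v2) [-++] → (1.17353, -0.2925, 0)–(0.348561, -0.2925, 1.62416)  len=1.8217

Chained into 1 loop(s):
  loop 1: 10 segments, perimeter = 6.9897
Total perimeter = 6.990

loops=1 perimeter=6.990


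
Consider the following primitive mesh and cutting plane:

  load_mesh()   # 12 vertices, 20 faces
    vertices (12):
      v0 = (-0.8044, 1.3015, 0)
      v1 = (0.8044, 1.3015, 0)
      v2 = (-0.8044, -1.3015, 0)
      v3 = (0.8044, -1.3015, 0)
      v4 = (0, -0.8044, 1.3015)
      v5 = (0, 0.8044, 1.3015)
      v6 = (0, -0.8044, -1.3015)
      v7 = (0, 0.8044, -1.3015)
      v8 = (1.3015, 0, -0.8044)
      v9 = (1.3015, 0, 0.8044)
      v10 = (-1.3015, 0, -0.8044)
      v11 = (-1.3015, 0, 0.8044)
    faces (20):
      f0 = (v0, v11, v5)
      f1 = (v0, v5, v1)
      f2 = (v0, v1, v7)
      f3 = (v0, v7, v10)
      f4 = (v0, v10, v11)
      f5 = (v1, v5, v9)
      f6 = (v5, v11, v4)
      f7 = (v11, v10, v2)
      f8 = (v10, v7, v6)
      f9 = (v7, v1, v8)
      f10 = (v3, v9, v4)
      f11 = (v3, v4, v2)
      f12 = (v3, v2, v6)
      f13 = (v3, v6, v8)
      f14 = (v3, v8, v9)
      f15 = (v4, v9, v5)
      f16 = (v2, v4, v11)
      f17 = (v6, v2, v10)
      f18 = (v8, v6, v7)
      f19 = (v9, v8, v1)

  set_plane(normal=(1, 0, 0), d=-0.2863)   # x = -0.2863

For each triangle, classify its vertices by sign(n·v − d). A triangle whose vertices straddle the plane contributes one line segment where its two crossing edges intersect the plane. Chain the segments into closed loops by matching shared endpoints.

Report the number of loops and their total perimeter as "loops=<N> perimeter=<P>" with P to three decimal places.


loops=1 perimeter=8.101

Straddling triangles (10 of 20):
  (v0,v11,v5) [--+] → (-0.2863, 0.627451, 1.19215)–(-0.2863, 0.981327, 0.838273)  len=0.5005
  (v0,v5,v1) [-++] → (-0.2863, 0.981327, 0.838273)–(-0.2863, 1.3015, 0)  len=0.8973
  (v0,v1,v7) [-++] → (-0.2863, 1.3015, 0)–(-0.2863, 0.981327, -0.838273)  len=0.8973
  (v0,v7,v10) [-+-] → (-0.2863, 0.981327, -0.838273)–(-0.2863, 0.627451, -1.19215)  len=0.5005
  (v5,v11,v4) [+-+] → (-0.2863, 0.627451, 1.19215)–(-0.2863, -0.627451, 1.19215)  len=1.2549
  (v10,v7,v6) [-++] → (-0.2863, 0.627451, -1.19215)–(-0.2863, -0.627451, -1.19215)  len=1.2549
  (v3,v4,v2) [++-] → (-0.2863, -0.981327, 0.838273)–(-0.2863, -1.3015, 0)  len=0.8973
  (v3,v2,v6) [+-+] → (-0.2863, -1.3015, 0)–(-0.2863, -0.981327, -0.838273)  len=0.8973
  (v2,v4,v11) [-+-] → (-0.2863, -0.981327, 0.838273)–(-0.2863, -0.627451, 1.19215)  len=0.5005
  (v6,v2,v10) [+--] → (-0.2863, -0.981327, -0.838273)–(-0.2863, -0.627451, -1.19215)  len=0.5005

Chained into 1 loop(s):
  loop 1: 10 segments, perimeter = 8.1010
Total perimeter = 8.101


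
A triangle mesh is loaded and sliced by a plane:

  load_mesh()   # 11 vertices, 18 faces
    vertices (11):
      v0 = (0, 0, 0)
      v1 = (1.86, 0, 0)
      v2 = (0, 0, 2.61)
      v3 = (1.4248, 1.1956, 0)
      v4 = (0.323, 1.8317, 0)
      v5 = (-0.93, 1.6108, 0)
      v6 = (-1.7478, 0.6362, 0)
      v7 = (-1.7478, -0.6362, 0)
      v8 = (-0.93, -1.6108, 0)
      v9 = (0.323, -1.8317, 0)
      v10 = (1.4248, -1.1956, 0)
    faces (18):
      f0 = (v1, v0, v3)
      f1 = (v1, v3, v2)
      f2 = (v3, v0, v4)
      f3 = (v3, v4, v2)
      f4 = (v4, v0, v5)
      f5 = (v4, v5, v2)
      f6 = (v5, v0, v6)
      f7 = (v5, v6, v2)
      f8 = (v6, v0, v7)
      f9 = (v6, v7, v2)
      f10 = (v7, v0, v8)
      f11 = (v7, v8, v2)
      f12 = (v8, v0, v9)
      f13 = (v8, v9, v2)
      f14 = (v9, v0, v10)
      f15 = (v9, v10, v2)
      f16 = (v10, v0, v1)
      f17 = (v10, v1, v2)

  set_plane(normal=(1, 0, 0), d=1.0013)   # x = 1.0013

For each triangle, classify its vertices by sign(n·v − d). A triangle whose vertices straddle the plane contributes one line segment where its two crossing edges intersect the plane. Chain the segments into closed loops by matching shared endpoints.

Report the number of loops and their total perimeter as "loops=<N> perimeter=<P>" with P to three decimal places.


loops=1 perimeter=6.728

Straddling triangles (8 of 18):
  (v1,v0,v3) [+-+] → (1.0013, 0, 0)–(1.0013, 0.840226, 0)  len=0.8402
  (v1,v3,v2) [++-] → (1.0013, 0.840226, 0.775783)–(1.0013, 0, 1.20495)  len=0.9435
  (v3,v0,v4) [+--] → (1.0013, 0.840226, 0)–(1.0013, 1.4401, 0)  len=0.5999
  (v3,v4,v2) [+--] → (1.0013, 1.4401, 0)–(1.0013, 0.840226, 0.775783)  len=0.9807
  (v9,v0,v10) [--+] → (1.0013, -0.840226, 0)–(1.0013, -1.4401, 0)  len=0.5999
  (v9,v10,v2) [-+-] → (1.0013, -1.4401, 0)–(1.0013, -0.840226, 0.775783)  len=0.9807
  (v10,v0,v1) [+-+] → (1.0013, -0.840226, 0)–(1.0013, 0, 0)  len=0.8402
  (v10,v1,v2) [++-] → (1.0013, 0, 1.20495)–(1.0013, -0.840226, 0.775783)  len=0.9435

Chained into 1 loop(s):
  loop 1: 8 segments, perimeter = 6.7285
Total perimeter = 6.728


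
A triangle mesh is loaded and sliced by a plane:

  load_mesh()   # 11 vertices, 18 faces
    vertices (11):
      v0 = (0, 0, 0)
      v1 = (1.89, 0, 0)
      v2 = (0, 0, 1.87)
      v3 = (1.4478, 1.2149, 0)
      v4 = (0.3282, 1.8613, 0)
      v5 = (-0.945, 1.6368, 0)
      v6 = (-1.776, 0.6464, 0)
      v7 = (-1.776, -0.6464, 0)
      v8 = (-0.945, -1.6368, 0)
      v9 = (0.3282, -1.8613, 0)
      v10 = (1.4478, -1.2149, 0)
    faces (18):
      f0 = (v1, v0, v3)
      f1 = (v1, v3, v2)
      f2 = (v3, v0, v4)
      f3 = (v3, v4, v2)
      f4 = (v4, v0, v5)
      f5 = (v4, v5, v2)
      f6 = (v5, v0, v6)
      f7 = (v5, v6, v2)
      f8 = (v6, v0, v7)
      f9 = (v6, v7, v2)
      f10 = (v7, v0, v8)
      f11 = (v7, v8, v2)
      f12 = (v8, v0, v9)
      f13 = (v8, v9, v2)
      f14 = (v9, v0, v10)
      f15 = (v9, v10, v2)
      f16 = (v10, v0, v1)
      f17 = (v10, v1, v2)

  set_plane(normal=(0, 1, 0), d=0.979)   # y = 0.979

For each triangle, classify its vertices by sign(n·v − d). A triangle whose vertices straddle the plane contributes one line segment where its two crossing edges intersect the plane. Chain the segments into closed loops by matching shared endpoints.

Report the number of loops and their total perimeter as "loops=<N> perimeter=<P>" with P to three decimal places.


Straddling triangles (8 of 18):
  (v1,v0,v3) [--+] → (1.16668, 0.979, 0)–(1.53366, 0.979, 0)  len=0.3670
  (v1,v3,v2) [-+-] → (1.53366, 0.979, 0)–(1.16668, 0.979, 0.363102)  len=0.5163
  (v3,v0,v4) [+-+] → (1.16668, 0.979, 0)–(0.172625, 0.979, 0)  len=0.9941
  (v3,v4,v2) [++-] → (0.172625, 0.979, 0.886424)–(1.16668, 0.979, 0.363102)  len=1.1234
  (v4,v0,v5) [+-+] → (0.172625, 0.979, 0)–(-0.565222, 0.979, 0)  len=0.7378
  (v4,v5,v2) [++-] → (-0.565222, 0.979, 0.751519)–(0.172625, 0.979, 0.886424)  len=0.7501
  (v5,v0,v6) [+--] → (-0.565222, 0.979, 0)–(-1.49693, 0.979, 0)  len=0.9317
  (v5,v6,v2) [+--] → (-1.49693, 0.979, 0)–(-0.565222, 0.979, 0.751519)  len=1.1970

Chained into 1 loop(s):
  loop 1: 8 segments, perimeter = 6.6173
Total perimeter = 6.617

loops=1 perimeter=6.617


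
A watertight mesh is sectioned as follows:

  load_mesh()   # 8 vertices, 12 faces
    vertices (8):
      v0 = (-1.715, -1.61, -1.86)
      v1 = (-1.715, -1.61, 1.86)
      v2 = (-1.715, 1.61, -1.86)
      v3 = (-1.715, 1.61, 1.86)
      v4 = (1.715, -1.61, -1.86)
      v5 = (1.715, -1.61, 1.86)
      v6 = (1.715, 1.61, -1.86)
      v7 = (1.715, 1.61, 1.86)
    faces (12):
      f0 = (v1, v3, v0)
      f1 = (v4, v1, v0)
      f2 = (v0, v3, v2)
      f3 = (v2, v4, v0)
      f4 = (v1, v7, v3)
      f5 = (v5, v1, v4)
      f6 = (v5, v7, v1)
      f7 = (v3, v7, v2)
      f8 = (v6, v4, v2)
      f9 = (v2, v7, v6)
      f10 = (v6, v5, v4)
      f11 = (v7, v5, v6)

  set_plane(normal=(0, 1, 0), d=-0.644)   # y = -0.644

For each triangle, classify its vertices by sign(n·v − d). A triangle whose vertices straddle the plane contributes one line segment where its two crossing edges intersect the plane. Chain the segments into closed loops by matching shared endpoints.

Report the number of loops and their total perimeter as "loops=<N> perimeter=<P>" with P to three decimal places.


Straddling triangles (8 of 12):
  (v1,v3,v0) [-+-] → (-1.715, -0.644, 1.86)–(-1.715, -0.644, -0.744)  len=2.6040
  (v0,v3,v2) [-++] → (-1.715, -0.644, -0.744)–(-1.715, -0.644, -1.86)  len=1.1160
  (v2,v4,v0) [+--] → (0.686, -0.644, -1.86)–(-1.715, -0.644, -1.86)  len=2.4010
  (v1,v7,v3) [-++] → (-0.686, -0.644, 1.86)–(-1.715, -0.644, 1.86)  len=1.0290
  (v5,v7,v1) [-+-] → (1.715, -0.644, 1.86)–(-0.686, -0.644, 1.86)  len=2.4010
  (v6,v4,v2) [+-+] → (1.715, -0.644, -1.86)–(0.686, -0.644, -1.86)  len=1.0290
  (v6,v5,v4) [+--] → (1.715, -0.644, 0.744)–(1.715, -0.644, -1.86)  len=2.6040
  (v7,v5,v6) [+-+] → (1.715, -0.644, 1.86)–(1.715, -0.644, 0.744)  len=1.1160

Chained into 1 loop(s):
  loop 1: 8 segments, perimeter = 14.3000
Total perimeter = 14.300

loops=1 perimeter=14.300


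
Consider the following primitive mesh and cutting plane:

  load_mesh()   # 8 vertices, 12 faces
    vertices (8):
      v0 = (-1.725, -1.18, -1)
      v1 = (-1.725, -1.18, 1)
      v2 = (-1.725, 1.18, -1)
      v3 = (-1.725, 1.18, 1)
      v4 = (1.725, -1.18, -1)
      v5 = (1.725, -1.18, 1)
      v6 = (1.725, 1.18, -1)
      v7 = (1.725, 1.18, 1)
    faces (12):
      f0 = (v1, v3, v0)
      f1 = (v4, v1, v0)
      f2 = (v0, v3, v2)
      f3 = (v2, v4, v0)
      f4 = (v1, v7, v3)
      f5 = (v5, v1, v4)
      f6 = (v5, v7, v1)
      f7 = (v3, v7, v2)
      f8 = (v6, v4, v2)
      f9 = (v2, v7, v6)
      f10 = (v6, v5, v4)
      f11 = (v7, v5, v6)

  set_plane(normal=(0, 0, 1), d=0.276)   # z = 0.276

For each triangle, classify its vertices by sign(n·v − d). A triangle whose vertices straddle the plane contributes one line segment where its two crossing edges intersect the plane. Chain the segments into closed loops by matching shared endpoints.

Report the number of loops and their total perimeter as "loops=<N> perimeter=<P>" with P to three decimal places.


Straddling triangles (8 of 12):
  (v1,v3,v0) [++-] → (-1.725, 0.32568, 0.276)–(-1.725, -1.18, 0.276)  len=1.5057
  (v4,v1,v0) [-+-] → (-0.4761, -1.18, 0.276)–(-1.725, -1.18, 0.276)  len=1.2489
  (v0,v3,v2) [-+-] → (-1.725, 0.32568, 0.276)–(-1.725, 1.18, 0.276)  len=0.8543
  (v5,v1,v4) [++-] → (-0.4761, -1.18, 0.276)–(1.725, -1.18, 0.276)  len=2.2011
  (v3,v7,v2) [++-] → (0.4761, 1.18, 0.276)–(-1.725, 1.18, 0.276)  len=2.2011
  (v2,v7,v6) [-+-] → (0.4761, 1.18, 0.276)–(1.725, 1.18, 0.276)  len=1.2489
  (v6,v5,v4) [-+-] → (1.725, -0.32568, 0.276)–(1.725, -1.18, 0.276)  len=0.8543
  (v7,v5,v6) [++-] → (1.725, -0.32568, 0.276)–(1.725, 1.18, 0.276)  len=1.5057

Chained into 1 loop(s):
  loop 1: 8 segments, perimeter = 11.6200
Total perimeter = 11.620

loops=1 perimeter=11.620


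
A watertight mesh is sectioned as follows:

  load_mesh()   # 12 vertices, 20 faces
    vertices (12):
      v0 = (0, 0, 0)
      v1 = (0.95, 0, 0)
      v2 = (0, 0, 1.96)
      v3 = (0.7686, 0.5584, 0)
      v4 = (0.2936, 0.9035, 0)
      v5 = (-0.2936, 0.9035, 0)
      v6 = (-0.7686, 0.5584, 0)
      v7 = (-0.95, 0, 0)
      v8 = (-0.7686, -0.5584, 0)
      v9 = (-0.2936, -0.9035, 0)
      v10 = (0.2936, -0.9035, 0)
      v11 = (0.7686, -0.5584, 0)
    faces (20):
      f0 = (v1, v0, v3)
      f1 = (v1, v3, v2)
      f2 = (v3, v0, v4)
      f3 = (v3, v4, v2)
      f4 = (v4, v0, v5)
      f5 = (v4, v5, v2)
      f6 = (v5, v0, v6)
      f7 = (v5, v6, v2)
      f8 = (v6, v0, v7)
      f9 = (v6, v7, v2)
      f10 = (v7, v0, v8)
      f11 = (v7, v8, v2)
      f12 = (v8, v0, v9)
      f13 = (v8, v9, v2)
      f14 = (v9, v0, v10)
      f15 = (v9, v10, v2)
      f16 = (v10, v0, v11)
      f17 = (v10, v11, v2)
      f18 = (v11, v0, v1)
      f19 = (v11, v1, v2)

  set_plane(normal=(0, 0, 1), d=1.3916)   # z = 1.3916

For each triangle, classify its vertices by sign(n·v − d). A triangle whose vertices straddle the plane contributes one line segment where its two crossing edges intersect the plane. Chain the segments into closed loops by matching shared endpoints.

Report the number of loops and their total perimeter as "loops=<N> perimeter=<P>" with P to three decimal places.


loops=1 perimeter=1.703

Straddling triangles (10 of 20):
  (v1,v3,v2) [--+] → (0.222894, 0.161936, 1.3916)–(0.2755, 0, 1.3916)  len=0.1703
  (v3,v4,v2) [--+] → (0.085144, 0.262015, 1.3916)–(0.222894, 0.161936, 1.3916)  len=0.1703
  (v4,v5,v2) [--+] → (-0.085144, 0.262015, 1.3916)–(0.085144, 0.262015, 1.3916)  len=0.1703
  (v5,v6,v2) [--+] → (-0.222894, 0.161936, 1.3916)–(-0.085144, 0.262015, 1.3916)  len=0.1703
  (v6,v7,v2) [--+] → (-0.2755, 0, 1.3916)–(-0.222894, 0.161936, 1.3916)  len=0.1703
  (v7,v8,v2) [--+] → (-0.222894, -0.161936, 1.3916)–(-0.2755, 0, 1.3916)  len=0.1703
  (v8,v9,v2) [--+] → (-0.085144, -0.262015, 1.3916)–(-0.222894, -0.161936, 1.3916)  len=0.1703
  (v9,v10,v2) [--+] → (0.085144, -0.262015, 1.3916)–(-0.085144, -0.262015, 1.3916)  len=0.1703
  (v10,v11,v2) [--+] → (0.222894, -0.161936, 1.3916)–(0.085144, -0.262015, 1.3916)  len=0.1703
  (v11,v1,v2) [--+] → (0.2755, 0, 1.3916)–(0.222894, -0.161936, 1.3916)  len=0.1703

Chained into 1 loop(s):
  loop 1: 10 segments, perimeter = 1.7027
Total perimeter = 1.703
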